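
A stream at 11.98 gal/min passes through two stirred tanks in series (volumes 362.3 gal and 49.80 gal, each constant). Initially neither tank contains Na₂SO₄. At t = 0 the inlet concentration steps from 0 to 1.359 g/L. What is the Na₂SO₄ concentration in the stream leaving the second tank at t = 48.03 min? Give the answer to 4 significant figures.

1.037 g/L

Species balance on tank i: dCᵢ/dt = (Cᵢ₋₁ − Cᵢ)/τᵢ with τᵢ = Vᵢ/Q.
τ₁ = 362.3/11.98 = 30.2421 min; τ₂ = 49.80/11.98 = 4.15693 min.
Solving the cascade with C₁(0)=C₂(0)=0 gives C₂(t) = C_in[1 − (τ₁ e^(−t/τ₁) − τ₂ e^(−t/τ₂))/(τ₁ − τ₂)].
At t = 48.03: e^(−t/τ₁) = 0.204296, e^(−t/τ₂) = 9.59561e-06.
C₂ = 1.359·[1 − (30.2421·0.204296 − 4.15693·9.59561e-06)/(26.0851)] = 1.359·0.763149 = 1.03712 g/L.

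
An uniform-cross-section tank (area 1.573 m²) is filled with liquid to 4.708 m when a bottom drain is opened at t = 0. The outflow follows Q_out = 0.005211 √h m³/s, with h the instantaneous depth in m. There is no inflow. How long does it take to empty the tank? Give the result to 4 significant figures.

Mass balance (ρ constant): A dh/dt = −0.005211 √h.
∫ h^(−1/2) dh = −(0.005211/A) ∫ dt, giving 2√h = 2√h₀ − (0.005211/A) t.
Set h = 0: 2√h₀ = (0.005211/A) t_empty ⇒ t_empty = 2A√h₀/0.005211.
t_empty = 2·1.573·√4.708/0.005211 = 3.14600·2.16979/0.005211 = 1309.95 s.

1310 s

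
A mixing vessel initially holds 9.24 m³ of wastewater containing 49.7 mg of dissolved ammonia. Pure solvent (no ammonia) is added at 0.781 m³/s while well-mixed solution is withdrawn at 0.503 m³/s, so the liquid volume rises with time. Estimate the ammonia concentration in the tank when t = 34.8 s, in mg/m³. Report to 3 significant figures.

Total volume: dV/dt = Q_in − Q_out = 0.27800 m³/s, so V(t) = 9.24 + 0.27800 t and V(34.8) = 18.914 m³.
Species balance (pure solvent in): dm/dt = −Q_out · m/V(t).
dm/m = −Q_out dt/(V₀ + 0.27800 t); integrating gives ln(m/m₀) = −(Q_out/(Q_in−Q_out)) ln(V/V₀).
m = m₀ (V₀/V)^(Q_out/(Q_in−Q_out)) = 49.7 × (9.24/18.914)^(1.8094) = 13.597 mg.
C = m/V = 13.597/18.914 = 0.71885 mg/m³.

0.719 mg/m³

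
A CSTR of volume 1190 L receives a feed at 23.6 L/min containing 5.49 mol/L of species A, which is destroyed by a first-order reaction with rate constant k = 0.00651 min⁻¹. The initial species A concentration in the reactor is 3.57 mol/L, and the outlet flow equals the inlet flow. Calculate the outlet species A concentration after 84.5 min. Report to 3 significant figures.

Species balance: V dC/dt = Q C_in − Q C − k V C.
dC/dt = (Q/V) C_in − (Q/V + k) C; effective rate a = Q/V + k = 0.019832 + 0.00651 = 0.026342 min⁻¹.
C_ss = Q C_in/(Q + kV) = 4.1332 mol/L; C(t) = C_ss + (C₀ − C_ss) e^(−a t).
C(84.5) = 4.1332 + (-0.56323)·e^(−0.026342·84.5) = 4.1332 + (-0.56323)·0.10797 = 4.0724 mol/L.

4.07 mol/L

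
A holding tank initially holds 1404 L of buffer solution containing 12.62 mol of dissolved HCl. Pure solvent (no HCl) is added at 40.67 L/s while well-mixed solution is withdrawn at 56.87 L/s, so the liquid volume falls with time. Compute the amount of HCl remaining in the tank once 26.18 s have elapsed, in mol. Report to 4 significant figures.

3.571 mol

Total volume: dV/dt = Q_in − Q_out = -16.2000 L/s, so V(t) = 1404 − 16.2000 t and V(26.18) = 979.884 L.
No HCl enters, so dm/dt = −Q_out · (m/V).
dm/m = −Q_out dt/(V₀ − 16.2000 t); integrating gives ln(m/m₀) = −(Q_out/(Q_in−Q_out)) ln(V/V₀).
m = m₀ (V₀/V)^(Q_out/(Q_in−Q_out)) = 12.62 × (1404/979.884)^(-3.51049) = 3.57065 mol.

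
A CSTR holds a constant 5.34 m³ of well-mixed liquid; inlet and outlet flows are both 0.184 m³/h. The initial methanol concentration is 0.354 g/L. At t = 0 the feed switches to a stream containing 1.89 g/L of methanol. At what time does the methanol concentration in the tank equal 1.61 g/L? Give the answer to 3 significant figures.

Species balance: V dC/dt = Q(C_in − C) ⇒ τ = V/Q = 29.022 h.
C(t) = C_in + (C₀ − C_in) e^(−t/τ). Set C = 1.61 and solve for t:
e^(−t/τ) = (C − C_in)/(C₀ − C_in) = (1.61 − 1.89)/(0.354 − 1.89) = 0.18229
t = −τ ln(…) = 29.022 × 1.7021 = 49.399 h.

49.4 h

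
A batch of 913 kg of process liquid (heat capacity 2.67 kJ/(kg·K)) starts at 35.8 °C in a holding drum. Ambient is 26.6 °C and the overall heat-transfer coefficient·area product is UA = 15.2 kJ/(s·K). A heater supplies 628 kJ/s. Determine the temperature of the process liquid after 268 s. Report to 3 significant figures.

61.9 °C

Heat balance on the well-mixed liquid: M c_p dT/dt = −UA(T − T_amb) + Q̇.
dT/dt = (T_ss − T)/τ with T_ss = T_amb + Q̇/UA = 26.6 + 628/15.2 = 67.916 °C, τ = M c_p/UA = 913·2.67/15.2 = 160.38 s.
Solution: T(t) = T_ss + (T₀ − T_ss) e^(−t/τ).
T(268) = 67.916 + (-32.116)·0.18804 = 61.877 °C.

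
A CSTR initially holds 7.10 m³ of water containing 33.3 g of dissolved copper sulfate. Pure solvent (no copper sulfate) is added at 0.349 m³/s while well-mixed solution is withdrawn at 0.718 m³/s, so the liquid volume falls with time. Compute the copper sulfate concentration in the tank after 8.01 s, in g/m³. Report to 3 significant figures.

2.82 g/m³

Total volume: dV/dt = Q_in − Q_out = -0.36900 m³/s, so V(t) = 7.10 − 0.36900 t and V(8.01) = 4.1443 m³.
Solute balance: dm/dt = 0 − Q_out C = −Q_out m/V(t).
Separate: dm/m = −Q_out dt/V(t) ⇒ ln(m/m₀) = −(Q_out/(Q_in−Q_out)) ln(V/V₀).
m = m₀ (V₀/V)^(Q_out/(Q_in−Q_out)) = 33.3 × (7.10/4.1443)^(-1.9458) = 11.682 g.
C = m/V = 11.682/4.1443 = 2.8187 g/m³.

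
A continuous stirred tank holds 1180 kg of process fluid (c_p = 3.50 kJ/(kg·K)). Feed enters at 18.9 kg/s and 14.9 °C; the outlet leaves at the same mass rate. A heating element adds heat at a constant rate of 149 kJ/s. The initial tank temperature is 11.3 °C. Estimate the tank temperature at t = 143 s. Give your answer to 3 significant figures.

First-law balance (no shaft work): M c_p dT/dt = ṁ c_p (T_in − T) + 149.
Rearrange: dT/dt = (T_ss − T)/τ with τ = M/ṁ = 62.434 s and T_ss = T_in + Q̇/(ṁ c_p) = 17.152 °C.
This is linear first-order; T(t) = T_ss + (T₀ − T_ss) e^(−t/τ).
T(143) = 17.152 + (-5.8525)·e^(−143/62.434) = 17.152 + (-5.8525)·0.10122 = 16.560 °C.

16.6 °C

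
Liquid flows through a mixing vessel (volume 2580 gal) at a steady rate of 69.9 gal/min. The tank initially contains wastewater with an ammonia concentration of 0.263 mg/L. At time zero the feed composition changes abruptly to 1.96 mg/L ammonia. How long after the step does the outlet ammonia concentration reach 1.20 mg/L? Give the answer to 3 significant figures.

Mass balance on the solute (V constant): V dC/dt = Q(C_in − C), so τ = V/Q = 36.910 min.
C(t) = C_in + (C₀ − C_in) e^(−t/τ). Set C = 1.20 and solve for t:
e^(−t/τ) = (C − C_in)/(C₀ − C_in) = (1.20 − 1.96)/(0.263 − 1.96) = 0.44785
t = −τ ln(…) = 36.910 × 0.80330 = 29.650 min.

29.6 min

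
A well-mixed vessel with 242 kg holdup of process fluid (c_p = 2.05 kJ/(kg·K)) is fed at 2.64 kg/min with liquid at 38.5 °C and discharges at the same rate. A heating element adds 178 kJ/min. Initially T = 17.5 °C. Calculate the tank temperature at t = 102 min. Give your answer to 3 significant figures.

53.7 °C

M c_p dT/dt = ṁ c_p (T_in − T) + Q̇.
Rearrange: dT/dt = (T_ss − T)/τ with τ = M/ṁ = 91.667 min and T_ss = T_in + Q̇/(ṁ c_p) = 71.390 °C.
Solution: T(t) = T_ss + (T₀ − T_ss) e^(−t/τ).
T(102) = 71.390 + (-53.890)·e^(−102/91.667) = 71.390 + (-53.890)·0.32866 = 53.678 °C.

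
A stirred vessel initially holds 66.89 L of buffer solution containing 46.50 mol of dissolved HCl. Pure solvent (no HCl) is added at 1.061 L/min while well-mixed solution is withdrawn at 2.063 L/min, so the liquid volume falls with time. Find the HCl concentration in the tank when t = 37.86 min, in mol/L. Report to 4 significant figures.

0.2864 mol/L

Total volume: dV/dt = Q_in − Q_out = -1.00200 L/min, so V(t) = 66.89 − 1.00200 t and V(37.86) = 28.9543 L.
Solute balance: dm/dt = 0 − Q_out C = −Q_out m/V(t).
dm/m = −Q_out dt/(V₀ − 1.00200 t); integrating gives ln(m/m₀) = −(Q_out/(Q_in−Q_out)) ln(V/V₀).
m = m₀ (V₀/V)^(Q_out/(Q_in−Q_out)) = 46.50 × (66.89/28.9543)^(-2.05888) = 8.29361 mol.
C = m/V = 8.29361/28.9543 = 0.286438 mol/L.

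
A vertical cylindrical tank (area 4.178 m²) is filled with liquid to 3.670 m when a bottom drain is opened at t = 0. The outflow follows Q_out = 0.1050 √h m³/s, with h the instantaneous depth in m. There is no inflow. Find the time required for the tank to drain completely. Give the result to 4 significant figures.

A dh/dt = −Q_out = −0.1050 √h.
Separate and integrate: 2(√h − √h₀) = −(0.1050/A) t.
Set h = 0: 2√h₀ = (0.1050/A) t_empty ⇒ t_empty = 2A√h₀/0.1050.
t_empty = 2·4.178·√3.670/0.1050 = 8.35600·1.91572/0.1050 = 152.455 s.

152.5 s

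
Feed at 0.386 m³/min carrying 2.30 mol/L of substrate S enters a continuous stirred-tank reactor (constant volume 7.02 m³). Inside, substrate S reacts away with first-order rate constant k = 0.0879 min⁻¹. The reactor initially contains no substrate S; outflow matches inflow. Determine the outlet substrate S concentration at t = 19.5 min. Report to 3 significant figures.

V dC/dt = Q(C_in − C) − k V C.
dC/dt = (Q/V) C_in − (Q/V + k) C; effective rate a = Q/V + k = 0.054986 + 0.0879 = 0.14289 min⁻¹.
C_ss = Q C_in/(Q + kV) = 0.88509 mol/L; C(t) = C_ss + (C₀ − C_ss) e^(−a t).
C(19.5) = 0.88509 + (-0.88509)·e^(−0.14289·19.5) = 0.88509 + (-0.88509)·0.061651 = 0.83053 mol/L.

0.831 mol/L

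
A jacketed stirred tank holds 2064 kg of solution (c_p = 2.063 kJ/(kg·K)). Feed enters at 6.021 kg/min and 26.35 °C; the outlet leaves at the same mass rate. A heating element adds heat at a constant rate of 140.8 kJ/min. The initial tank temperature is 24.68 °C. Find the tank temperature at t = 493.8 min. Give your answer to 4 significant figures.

34.61 °C

Unsteady energy balance on the tank contents: M c_p dT/dt = ṁ c_p (T_in − T) + 140.8.
τ = M/ṁ = 342.800 min; T_ss = T_in + Q̇/(ṁ c_p) = 26.35 + 140.8/(6.021·2.063) = 37.6853 °C.
Solution: T(t) = T_ss + (T₀ − T_ss) e^(−t/τ).
T(493.8) = 37.6853 + (-13.0053)·e^(−493.8/342.800) = 37.6853 + (-13.0053)·0.236812 = 34.6055 °C.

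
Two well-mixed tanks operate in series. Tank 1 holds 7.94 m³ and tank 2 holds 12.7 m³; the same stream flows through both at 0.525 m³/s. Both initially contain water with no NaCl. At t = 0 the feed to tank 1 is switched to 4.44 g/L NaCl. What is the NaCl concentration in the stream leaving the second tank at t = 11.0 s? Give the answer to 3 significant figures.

0.501 g/L

Time constants: τᵢ = Vᵢ/Q for each well-mixed tank.
τ₁ = 7.94/0.525 = 15.124 s; τ₂ = 12.7/0.525 = 24.190 s.
Tank 1: C₁ = C_in(1 − e^(−t/τ₁)). Tank 2 (τ₁ ≠ τ₂): C₂ = C_in[1 − (τ₁ e^(−t/τ₁) − τ₂ e^(−t/τ₂))/(τ₁ − τ₂)].
At t = 11.0: e^(−t/τ₁) = 0.48320, e^(−t/τ₂) = 0.63462.
C₂ = 4.44·[1 − (15.124·0.48320 − 24.190·0.63462)/(-9.0667)] = 4.44·0.11279 = 0.50078 g/L.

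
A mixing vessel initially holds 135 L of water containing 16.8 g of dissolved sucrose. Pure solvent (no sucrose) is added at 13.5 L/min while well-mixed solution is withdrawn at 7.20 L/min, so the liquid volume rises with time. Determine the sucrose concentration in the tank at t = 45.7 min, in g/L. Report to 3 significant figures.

0.0108 g/L

Let m(t) be the amount of sucrose. Volume: V(t) = V₀ + (Q_in − Q_out) t = 135 + 6.3000 t; V(45.7) = 422.91 L.
No sucrose enters, so dm/dt = −Q_out · (m/V).
dm/m = −Q_out dt/(V₀ + 6.3000 t); integrating gives ln(m/m₀) = −(Q_out/(Q_in−Q_out)) ln(V/V₀).
m = m₀ (V₀/V)^(Q_out/(Q_in−Q_out)) = 16.8 × (135/422.91)^(1.1429) = 4.5556 g.
C = m/V = 4.5556/422.91 = 0.010772 g/L.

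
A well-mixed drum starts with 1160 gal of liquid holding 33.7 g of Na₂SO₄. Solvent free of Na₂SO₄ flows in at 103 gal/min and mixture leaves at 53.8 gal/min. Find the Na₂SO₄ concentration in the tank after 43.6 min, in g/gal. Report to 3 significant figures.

0.00324 g/gal

Total volume: dV/dt = Q_in − Q_out = 49.200 gal/min, so V(t) = 1160 + 49.200 t and V(43.6) = 3305.1 gal.
Species balance (pure solvent in): dm/dt = −Q_out · m/V(t).
dm/m = −Q_out dt/(V₀ + 49.200 t); integrating gives ln(m/m₀) = −(Q_out/(Q_in−Q_out)) ln(V/V₀).
m = m₀ (V₀/V)^(Q_out/(Q_in−Q_out)) = 33.7 × (1160/3305.1)^(1.0935) = 10.725 g.
C = m/V = 10.725/3305.1 = 0.0032449 g/gal.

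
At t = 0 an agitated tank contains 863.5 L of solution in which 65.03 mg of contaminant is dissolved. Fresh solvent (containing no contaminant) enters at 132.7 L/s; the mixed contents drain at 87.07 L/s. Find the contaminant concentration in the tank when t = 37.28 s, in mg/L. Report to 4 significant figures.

0.003177 mg/L

Total volume: dV/dt = Q_in − Q_out = 45.6300 L/s, so V(t) = 863.5 + 45.6300 t and V(37.28) = 2564.59 L.
No contaminant enters, so dm/dt = −Q_out · (m/V).
dm/m = −Q_out dt/(V₀ + 45.6300 t); integrating gives ln(m/m₀) = −(Q_out/(Q_in−Q_out)) ln(V/V₀).
m = m₀ (V₀/V)^(Q_out/(Q_in−Q_out)) = 65.03 × (863.5/2564.59)^(1.90817) = 8.14732 mg.
C = m/V = 8.14732/2564.59 = 0.00317686 mg/L.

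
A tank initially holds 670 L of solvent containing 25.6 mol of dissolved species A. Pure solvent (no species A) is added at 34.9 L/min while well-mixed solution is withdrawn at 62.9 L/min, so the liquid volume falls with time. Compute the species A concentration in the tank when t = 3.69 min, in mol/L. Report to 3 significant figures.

Total volume: dV/dt = Q_in − Q_out = -28.000 L/min, so V(t) = 670 − 28.000 t and V(3.69) = 566.68 L.
Solute balance: dm/dt = 0 − Q_out C = −Q_out m/V(t).
dm/m = −Q_out dt/(V₀ − 28.000 t); integrating gives ln(m/m₀) = −(Q_out/(Q_in−Q_out)) ln(V/V₀).
m = m₀ (V₀/V)^(Q_out/(Q_in−Q_out)) = 25.6 × (670/566.68)^(-2.2464) = 17.573 mol.
C = m/V = 17.573/566.68 = 0.031010 mol/L.

0.0310 mol/L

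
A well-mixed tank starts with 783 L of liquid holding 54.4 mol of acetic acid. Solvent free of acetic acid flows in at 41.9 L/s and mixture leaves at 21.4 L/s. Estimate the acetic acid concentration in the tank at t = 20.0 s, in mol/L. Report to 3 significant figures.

0.0294 mol/L

Let m(t) be the amount of acetic acid. Volume: V(t) = V₀ + (Q_in − Q_out) t = 783 + 20.500 t; V(20.0) = 1193.0 L.
Species balance (pure solvent in): dm/dt = −Q_out · m/V(t).
dm/m = −Q_out dt/(V₀ + 20.500 t); integrating gives ln(m/m₀) = −(Q_out/(Q_in−Q_out)) ln(V/V₀).
m = m₀ (V₀/V)^(Q_out/(Q_in−Q_out)) = 54.4 × (783/1193.0)^(1.0439) = 35.050 mol.
C = m/V = 35.050/1193.0 = 0.029380 mol/L.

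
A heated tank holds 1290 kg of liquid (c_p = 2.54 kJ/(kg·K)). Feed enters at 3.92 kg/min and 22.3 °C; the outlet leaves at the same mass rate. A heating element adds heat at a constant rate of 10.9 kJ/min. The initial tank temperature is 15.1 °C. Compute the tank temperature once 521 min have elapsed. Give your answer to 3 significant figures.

21.7 °C

M c_p dT/dt = ṁ c_p (T_in − T) + Q̇.
τ = M/ṁ = 329.08 min; T_ss = T_in + Q̇/(ṁ c_p) = 22.3 + 10.9/(3.92·2.54) = 23.395 °C.
Integrating: T(t) = T_ss + (T₀ − T_ss) e^(−t/τ).
T(521) = 23.395 + (-8.2947)·e^(−521/329.08) = 23.395 + (-8.2947)·0.20532 = 21.692 °C.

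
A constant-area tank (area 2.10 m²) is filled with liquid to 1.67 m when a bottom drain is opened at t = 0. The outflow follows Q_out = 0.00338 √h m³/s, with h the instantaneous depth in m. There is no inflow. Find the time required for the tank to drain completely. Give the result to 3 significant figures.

1610 s

With no inflow, A dh/dt = −0.00338 √h.
This is separable: 2 d(√h)/dt = −0.00338/A, so √h = √h₀ − (0.00338/(2A)) t.
Tank is empty when √h = 0: t_empty = 2A√h₀/0.00338.
t_empty = 2·2.10·√1.67/0.00338 = 4.2000·1.2923/0.00338 = 1605.8 s.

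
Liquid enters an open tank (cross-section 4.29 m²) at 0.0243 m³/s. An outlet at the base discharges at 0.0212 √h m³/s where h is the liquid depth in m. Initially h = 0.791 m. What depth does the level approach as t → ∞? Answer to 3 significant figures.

1.31 m

Unsteady balance on liquid volume: A dh/dt = Q_in − 0.0212 √h. At steady state dh/dt = 0:
Q_in = 0.0212 √h_ss ⇒ √h_ss = 0.0243/0.0212 = 1.1462.
h_ss = 1.1462² = 1.3138 m. (Since h₀ = 0.791 m < h_ss, the level will rise toward this value.)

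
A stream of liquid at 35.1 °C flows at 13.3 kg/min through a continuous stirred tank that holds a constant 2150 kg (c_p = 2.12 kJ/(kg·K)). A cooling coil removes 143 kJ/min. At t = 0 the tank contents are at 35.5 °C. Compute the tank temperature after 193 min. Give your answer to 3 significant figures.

31.7 °C

M c_p dT/dt = ṁ c_p (T_in − T) − Q̇.
τ = M/ṁ = 161.65 min; T_ss = T_in − Q̇/(ṁ c_p) = 35.1 − 143/(13.3·2.12) = 30.028 °C.
T approaches T_ss exponentially: T(t) = T_ss + (T₀ − T_ss) e^(−t/τ).
T(193) = 30.028 + (5.4716)·e^(−193/161.65) = 30.028 + (5.4716)·0.30303 = 31.686 °C.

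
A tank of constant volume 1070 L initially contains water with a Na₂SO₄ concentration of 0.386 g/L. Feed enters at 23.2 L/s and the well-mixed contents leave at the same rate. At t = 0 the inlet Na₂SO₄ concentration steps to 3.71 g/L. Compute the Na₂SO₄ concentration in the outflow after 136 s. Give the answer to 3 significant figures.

Mass balance on the solute (V constant): V dC/dt = Q(C_in − C).
Time constant τ = V/Q = 1070/23.2 = 46.121 s.
Integrating: C(t) = C_in + (C₀ − C_in) e^(−t/τ).
C(136) = 3.71 + (0.386 − 3.71)·e^(−136/46.121) = 3.71 + (-3.3240)·0.052403 = 3.5358 g/L.

3.54 g/L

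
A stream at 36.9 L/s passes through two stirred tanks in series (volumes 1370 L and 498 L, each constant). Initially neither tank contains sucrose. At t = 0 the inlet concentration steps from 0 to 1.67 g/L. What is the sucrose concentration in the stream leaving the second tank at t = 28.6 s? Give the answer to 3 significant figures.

Time constants: τᵢ = Vᵢ/Q for each well-mixed tank.
τ₁ = 1370/36.9 = 37.127 s; τ₂ = 498/36.9 = 13.496 s.
Tank 1: C₁ = C_in(1 − e^(−t/τ₁)). Tank 2 (τ₁ ≠ τ₂): C₂ = C_in[1 − (τ₁ e^(−t/τ₁) − τ₂ e^(−t/τ₂))/(τ₁ − τ₂)].
At t = 28.6: e^(−t/τ₁) = 0.46286, e^(−t/τ₂) = 0.12013.
C₂ = 1.67·[1 − (37.127·0.46286 − 13.496·0.12013)/(23.631)] = 1.67·0.34140 = 0.57014 g/L.

0.570 g/L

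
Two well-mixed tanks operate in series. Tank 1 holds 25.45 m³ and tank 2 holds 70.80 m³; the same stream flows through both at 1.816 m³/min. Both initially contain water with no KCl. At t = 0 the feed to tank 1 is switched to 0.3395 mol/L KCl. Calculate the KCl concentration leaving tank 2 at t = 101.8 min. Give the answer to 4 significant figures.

0.3007 mol/L

Each tank obeys Vᵢ dCᵢ/dt = Q(Cᵢ₋₁ − Cᵢ), so τᵢ = Vᵢ/Q.
τ₁ = 25.45/1.816 = 14.0143 min; τ₂ = 70.80/1.816 = 38.9868 min.
Tank 1: C₁ = C_in(1 − e^(−t/τ₁)). Tank 2 (τ₁ ≠ τ₂): C₂ = C_in[1 − (τ₁ e^(−t/τ₁) − τ₂ e^(−t/τ₂))/(τ₁ − τ₂)].
At t = 101.8: e^(−t/τ₁) = 0.000700301, e^(−t/τ₂) = 0.0734507.
C₂ = 0.3395·[1 − (14.0143·0.000700301 − 38.9868·0.0734507)/(-24.9725)] = 0.3395·0.885722 = 0.300703 mol/L.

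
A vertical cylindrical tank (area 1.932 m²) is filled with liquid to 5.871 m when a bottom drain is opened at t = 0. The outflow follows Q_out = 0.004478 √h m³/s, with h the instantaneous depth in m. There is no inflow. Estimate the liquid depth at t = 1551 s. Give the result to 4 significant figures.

0.3913 m

Unsteady balance on liquid volume: A dh/dt = −0.004478 √h.
This is separable: 2 d(√h)/dt = −0.004478/A, so √h = √h₀ − (0.004478/(2A)) t.
√h = √5.871 − 0.004478·1551/(2·1.932) = 2.42301 − 1.79746 = 0.625557.
h = 0.625557² = 0.391321 m.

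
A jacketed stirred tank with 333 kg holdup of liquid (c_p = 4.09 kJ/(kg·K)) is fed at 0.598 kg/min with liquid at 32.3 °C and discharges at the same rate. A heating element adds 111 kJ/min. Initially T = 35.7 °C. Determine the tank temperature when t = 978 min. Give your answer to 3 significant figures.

70.4 °C

First-law balance (no shaft work): M c_p dT/dt = ṁ c_p (T_in − T) + 111.
τ = M/ṁ = 556.86 min; T_ss = T_in + Q̇/(ṁ c_p) = 32.3 + 111/(0.598·4.09) = 77.684 °C.
T approaches T_ss exponentially: T(t) = T_ss + (T₀ − T_ss) e^(−t/τ).
T(978) = 77.684 + (-41.984)·e^(−978/556.86) = 77.684 + (-41.984)·0.17268 = 70.434 °C.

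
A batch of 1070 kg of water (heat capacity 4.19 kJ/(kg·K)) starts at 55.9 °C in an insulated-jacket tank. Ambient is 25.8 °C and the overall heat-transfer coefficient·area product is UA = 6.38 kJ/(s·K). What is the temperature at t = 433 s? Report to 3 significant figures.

M c_p dT/dt = −UA(T − T_amb).
dT/dt = (T_ss − T)/τ with T_ss = T_amb = 25.800 °C, τ = M c_p/UA = 1070·4.19/6.38 = 702.71 s.
This is linear first-order; T(t) = T_ss + (T₀ − T_ss) e^(−t/τ).
T(433) = 25.800 + (30.100)·0.54000 = 42.054 °C.

42.1 °C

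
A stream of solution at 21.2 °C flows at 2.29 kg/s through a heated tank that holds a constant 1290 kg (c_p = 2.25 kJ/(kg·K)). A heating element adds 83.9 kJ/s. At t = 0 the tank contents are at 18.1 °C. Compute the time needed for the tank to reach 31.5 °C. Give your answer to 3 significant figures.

662 s

M c_p dT/dt = ṁ c_p (T_in − T) + Q̇.
τ = M/ṁ = 563.32 s; T_ss = T_in + Q̇/(ṁ c_p) = 37.483 °C.
T(t) = T_ss + (T₀ − T_ss) e^(−t/τ). Set T = 31.5:
e^(−t/τ) = (31.5 − 37.483)/(18.1 − 37.483) = 0.30869
t = −563.32 · ln(0.30869) = 662.14 s.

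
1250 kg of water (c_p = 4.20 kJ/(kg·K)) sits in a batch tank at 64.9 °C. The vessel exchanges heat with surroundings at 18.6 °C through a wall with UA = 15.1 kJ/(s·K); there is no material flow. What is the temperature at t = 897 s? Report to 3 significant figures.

Lumped-capacitance energy balance: M c_p dT/dt = UA(T_amb − T).
dT/dt = (T_ss − T)/τ with T_ss = T_amb = 18.600 °C, τ = M c_p/UA = 1250·4.20/15.1 = 347.68 s.
This is linear first-order; T(t) = T_ss + (T₀ − T_ss) e^(−t/τ).
T(897) = 18.600 + (46.300)·0.075778 = 22.109 °C.

22.1 °C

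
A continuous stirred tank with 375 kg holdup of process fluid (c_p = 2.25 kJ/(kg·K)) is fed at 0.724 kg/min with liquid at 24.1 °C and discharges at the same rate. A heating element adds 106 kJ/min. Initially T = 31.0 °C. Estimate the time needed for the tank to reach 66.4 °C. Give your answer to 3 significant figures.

M c_p dT/dt = ṁ c_p (T_in − T) + Q̇.
τ = M/ṁ = 517.96 min; T_ss = T_in + Q̇/(ṁ c_p) = 89.171 °C.
T(t) = T_ss + (T₀ − T_ss) e^(−t/τ). Set T = 66.4:
e^(−t/τ) = (66.4 − 89.171)/(31.0 − 89.171) = 0.39145
t = −517.96 · ln(0.39145) = 485.80 min.

486 min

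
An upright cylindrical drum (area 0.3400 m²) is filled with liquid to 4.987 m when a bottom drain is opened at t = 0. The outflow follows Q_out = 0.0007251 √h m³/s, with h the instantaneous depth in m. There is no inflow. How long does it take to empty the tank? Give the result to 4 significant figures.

2094 s

With no inflow, A dh/dt = −0.0007251 √h.
∫ h^(−1/2) dh = −(0.0007251/A) ∫ dt, giving 2√h = 2√h₀ − (0.0007251/A) t.
Tank is empty when √h = 0: t_empty = 2A√h₀/0.0007251.
t_empty = 2·0.3400·√4.987/0.0007251 = 0.680000·2.23316/0.0007251 = 2094.26 s.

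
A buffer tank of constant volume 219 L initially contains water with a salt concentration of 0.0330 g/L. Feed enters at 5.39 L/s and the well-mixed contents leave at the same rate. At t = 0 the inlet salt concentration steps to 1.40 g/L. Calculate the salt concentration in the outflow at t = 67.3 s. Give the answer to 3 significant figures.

1.14 g/L

Transient balance on the dissolved component: V dC/dt = Q(C_in − C).
Rewrite as dC/dt + C/τ = C_in/τ, τ = V/Q = 40.631 s.
Integrating: C(t) = C_in + (C₀ − C_in) e^(−t/τ).
C(67.3) = 1.40 + (0.0330 − 1.40)·e^(−67.3/40.631) = 1.40 + (-1.3670)·0.19083 = 1.1391 g/L.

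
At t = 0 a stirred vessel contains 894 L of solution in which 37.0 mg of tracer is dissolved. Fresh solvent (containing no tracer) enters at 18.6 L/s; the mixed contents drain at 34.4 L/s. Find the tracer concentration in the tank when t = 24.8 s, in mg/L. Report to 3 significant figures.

Let m(t) be the amount of tracer. Volume: V(t) = V₀ + (Q_in − Q_out) t = 894 − 15.800 t; V(24.8) = 502.16 L.
Solute balance: dm/dt = 0 − Q_out C = −Q_out m/V(t).
Separate: dm/m = −Q_out dt/V(t) ⇒ ln(m/m₀) = −(Q_out/(Q_in−Q_out)) ln(V/V₀).
m = m₀ (V₀/V)^(Q_out/(Q_in−Q_out)) = 37.0 × (894/502.16)^(-2.1772) = 10.539 mg.
C = m/V = 10.539/502.16 = 0.020988 mg/L.

0.0210 mg/L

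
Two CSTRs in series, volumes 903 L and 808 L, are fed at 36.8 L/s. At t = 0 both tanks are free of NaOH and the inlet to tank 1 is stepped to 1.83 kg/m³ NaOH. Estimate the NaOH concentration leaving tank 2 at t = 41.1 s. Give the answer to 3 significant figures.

Each tank obeys Vᵢ dCᵢ/dt = Q(Cᵢ₋₁ − Cᵢ), so τᵢ = Vᵢ/Q.
τ₁ = 903/36.8 = 24.538 s; τ₂ = 808/36.8 = 21.957 s.
Solving the cascade with C₁(0)=C₂(0)=0 gives C₂(t) = C_in[1 − (τ₁ e^(−t/τ₁) − τ₂ e^(−t/τ₂))/(τ₁ − τ₂)].
At t = 41.1: e^(−t/τ₁) = 0.18732, e^(−t/τ₂) = 0.15383.
C₂ = 1.83·[1 − (24.538·0.18732 − 21.957·0.15383)/(2.5815)] = 1.83·0.52790 = 0.96605 kg/m³.

0.966 kg/m³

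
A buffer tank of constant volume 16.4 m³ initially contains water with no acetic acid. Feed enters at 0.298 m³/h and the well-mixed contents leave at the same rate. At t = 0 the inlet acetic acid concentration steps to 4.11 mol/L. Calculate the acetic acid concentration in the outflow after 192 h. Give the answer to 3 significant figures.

3.98 mol/L

Unsteady species balance (constant V, well mixed): V dC/dt = Q(C_in − C).
Rewrite as dC/dt + C/τ = C_in/τ, τ = V/Q = 55.034 h.
Solution: C(t) = C_in + (C₀ − C_in) e^(−t/τ).
C(192) = 4.11 + (0 − 4.11)·e^(−192/55.034) = 4.11 + (-4.1100)·0.030538 = 3.9845 mol/L.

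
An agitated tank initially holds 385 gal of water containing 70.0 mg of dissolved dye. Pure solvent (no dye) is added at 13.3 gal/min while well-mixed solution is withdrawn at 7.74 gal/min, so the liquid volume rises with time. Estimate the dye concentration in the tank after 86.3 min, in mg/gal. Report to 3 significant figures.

0.0262 mg/gal

Let m(t) be the amount of dye. Volume: V(t) = V₀ + (Q_in − Q_out) t = 385 + 5.5600 t; V(86.3) = 864.83 gal.
Solute balance: dm/dt = 0 − Q_out C = −Q_out m/V(t).
Separate: dm/m = −Q_out dt/V(t) ⇒ ln(m/m₀) = −(Q_out/(Q_in−Q_out)) ln(V/V₀).
m = m₀ (V₀/V)^(Q_out/(Q_in−Q_out)) = 70.0 × (385/864.83)^(1.3921) = 22.689 mg.
C = m/V = 22.689/864.83 = 0.026236 mg/gal.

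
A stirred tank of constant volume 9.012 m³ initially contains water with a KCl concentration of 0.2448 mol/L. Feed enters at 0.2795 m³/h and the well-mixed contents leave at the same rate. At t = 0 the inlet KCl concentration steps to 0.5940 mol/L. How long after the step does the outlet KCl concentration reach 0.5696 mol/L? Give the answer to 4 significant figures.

85.80 h

Species balance on the tank: V dC/dt = Q(C_in − C), so τ = V/Q = 32.2433 h.
C(t) = C_in + (C₀ − C_in) e^(−t/τ). Set C = 0.5696 and solve for t:
e^(−t/τ) = (C − C_in)/(C₀ − C_in) = (0.5696 − 0.5940)/(0.2448 − 0.5940) = 0.0698740
t = −τ ln(…) = 32.2433 × 2.66106 = 85.8014 h.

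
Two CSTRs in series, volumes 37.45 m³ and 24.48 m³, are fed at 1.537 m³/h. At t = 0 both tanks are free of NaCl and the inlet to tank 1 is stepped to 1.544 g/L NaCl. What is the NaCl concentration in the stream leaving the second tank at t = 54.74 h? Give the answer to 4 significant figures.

1.166 g/L

Each tank obeys Vᵢ dCᵢ/dt = Q(Cᵢ₋₁ − Cᵢ), so τᵢ = Vᵢ/Q.
τ₁ = 37.45/1.537 = 24.3656 h; τ₂ = 24.48/1.537 = 15.9271 h.
Tank 1: C₁ = C_in(1 − e^(−t/τ₁)). Tank 2 (τ₁ ≠ τ₂): C₂ = C_in[1 − (τ₁ e^(−t/τ₁) − τ₂ e^(−t/τ₂))/(τ₁ − τ₂)].
At t = 54.74: e^(−t/τ₁) = 0.105758, e^(−t/τ₂) = 0.0321642.
C₂ = 1.544·[1 − (24.3656·0.105758 − 15.9271·0.0321642)/(8.43852)] = 1.544·0.755340 = 1.16624 g/L.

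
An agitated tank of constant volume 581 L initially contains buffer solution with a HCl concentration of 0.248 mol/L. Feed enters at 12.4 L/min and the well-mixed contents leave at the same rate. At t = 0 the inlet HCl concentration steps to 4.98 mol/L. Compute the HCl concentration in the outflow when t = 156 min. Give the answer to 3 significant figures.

4.81 mol/L

Accumulation = in − out for the solute gives V dC/dt = Q(C_in − C).
Rewrite as dC/dt + C/τ = C_in/τ, τ = V/Q = 46.855 min.
C approaches C_in exponentially: C(t) = C_in + (C₀ − C_in) e^(−t/τ).
C(156) = 4.98 + (0.248 − 4.98)·e^(−156/46.855) = 4.98 + (-4.7320)·0.035813 = 4.8105 mol/L.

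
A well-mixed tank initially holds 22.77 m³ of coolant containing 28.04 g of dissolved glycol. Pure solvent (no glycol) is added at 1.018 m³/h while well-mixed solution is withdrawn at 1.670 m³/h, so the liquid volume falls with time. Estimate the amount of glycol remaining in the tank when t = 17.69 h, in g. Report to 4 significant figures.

4.593 g

Let m(t) be the amount of glycol. Volume: V(t) = V₀ + (Q_in − Q_out) t = 22.77 − 0.652000 t; V(17.69) = 11.2361 m³.
Species balance (pure solvent in): dm/dt = −Q_out · m/V(t).
Separate: dm/m = −Q_out dt/V(t) ⇒ ln(m/m₀) = −(Q_out/(Q_in−Q_out)) ln(V/V₀).
m = m₀ (V₀/V)^(Q_out/(Q_in−Q_out)) = 28.04 × (22.77/11.2361)^(-2.56135) = 4.59296 g.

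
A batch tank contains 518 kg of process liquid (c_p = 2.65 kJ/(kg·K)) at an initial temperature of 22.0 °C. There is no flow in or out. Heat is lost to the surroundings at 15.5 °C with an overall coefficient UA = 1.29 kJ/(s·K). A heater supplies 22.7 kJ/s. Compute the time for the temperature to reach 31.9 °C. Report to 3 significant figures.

Unsteady energy balance on the tank contents: M c_p dT/dt = −UA(T − T_amb) + Q̇.
τ = M c_p/UA = 1064.1 s; T_ss = T_amb + Q̇/UA = 15.5 + 22.7/1.29 = 33.097 °C.
T(t) = T_ss + (T₀ − T_ss)e^(−t/τ); set T = 31.9:
t = −τ ln[(T − T_ss)/(T₀ − T_ss)] = −1064.1 · ln(0.10786) = 2369.7 s.

2370 s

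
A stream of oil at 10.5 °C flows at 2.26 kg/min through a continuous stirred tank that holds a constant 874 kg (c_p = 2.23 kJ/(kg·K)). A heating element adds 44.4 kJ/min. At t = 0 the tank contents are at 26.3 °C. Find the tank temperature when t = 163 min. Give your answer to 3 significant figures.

First-law balance (no shaft work): M c_p dT/dt = ṁ c_p (T_in − T) + 44.4.
τ = M/ṁ = 386.73 min; T_ss = T_in + Q̇/(ṁ c_p) = 10.5 + 44.4/(2.26·2.23) = 19.310 °C.
This is linear first-order; T(t) = T_ss + (T₀ − T_ss) e^(−t/τ).
T(163) = 19.310 + (6.9901)·e^(−163/386.73) = 19.310 + (6.9901)·0.65607 = 23.896 °C.

23.9 °C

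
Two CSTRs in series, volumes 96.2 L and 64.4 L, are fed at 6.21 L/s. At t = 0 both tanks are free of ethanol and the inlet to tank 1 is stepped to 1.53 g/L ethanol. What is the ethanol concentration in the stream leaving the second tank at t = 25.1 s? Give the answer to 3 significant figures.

0.890 g/L

Species balance on tank i: dCᵢ/dt = (Cᵢ₋₁ − Cᵢ)/τᵢ with τᵢ = Vᵢ/Q.
τ₁ = 96.2/6.21 = 15.491 s; τ₂ = 64.4/6.21 = 10.370 s.
Tank 1: C₁ = C_in(1 − e^(−t/τ₁)). Tank 2 (τ₁ ≠ τ₂): C₂ = C_in[1 − (τ₁ e^(−t/τ₁) − τ₂ e^(−t/τ₂))/(τ₁ − τ₂)].
At t = 25.1: e^(−t/τ₁) = 0.19784, e^(−t/τ₂) = 0.088890.
C₂ = 1.53·[1 − (15.491·0.19784 − 10.370·0.088890)/(5.1208)] = 1.53·0.58151 = 0.88971 g/L.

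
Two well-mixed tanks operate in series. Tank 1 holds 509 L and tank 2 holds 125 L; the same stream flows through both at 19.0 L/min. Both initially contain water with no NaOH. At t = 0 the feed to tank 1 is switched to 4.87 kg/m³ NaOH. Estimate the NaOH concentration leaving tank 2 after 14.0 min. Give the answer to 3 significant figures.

Species balance on tank i: dCᵢ/dt = (Cᵢ₋₁ − Cᵢ)/τᵢ with τᵢ = Vᵢ/Q.
τ₁ = 509/19.0 = 26.789 min; τ₂ = 125/19.0 = 6.5789 min.
Tank 1: C₁ = C_in(1 − e^(−t/τ₁)). Tank 2 (τ₁ ≠ τ₂): C₂ = C_in[1 − (τ₁ e^(−t/τ₁) − τ₂ e^(−t/τ₂))/(τ₁ − τ₂)].
At t = 14.0: e^(−t/τ₁) = 0.59298, e^(−t/τ₂) = 0.11908.
C₂ = 4.87·[1 − (26.789·0.59298 − 6.5789·0.11908)/(20.211)] = 4.87·0.25275 = 1.2309 kg/m³.

1.23 kg/m³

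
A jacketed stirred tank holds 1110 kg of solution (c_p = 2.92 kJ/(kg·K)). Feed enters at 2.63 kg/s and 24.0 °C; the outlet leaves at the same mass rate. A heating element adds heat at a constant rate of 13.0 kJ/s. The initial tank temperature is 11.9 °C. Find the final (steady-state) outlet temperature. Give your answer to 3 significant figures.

Heat balance on the well-mixed liquid: M c_p dT/dt = ṁ c_p (T_in − T) + 13.0.
At steady state dT/dt = 0 ⇒ T_ss = T_in + Q̇/(ṁ c_p) = 24.0 + 13.0/(2.63·2.92) = 25.693 °C.

25.7 °C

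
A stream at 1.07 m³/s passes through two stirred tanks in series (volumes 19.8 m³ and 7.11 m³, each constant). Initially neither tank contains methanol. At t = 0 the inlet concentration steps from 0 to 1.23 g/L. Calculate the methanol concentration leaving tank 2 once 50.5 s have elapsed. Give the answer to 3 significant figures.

Each tank obeys Vᵢ dCᵢ/dt = Q(Cᵢ₋₁ − Cᵢ), so τᵢ = Vᵢ/Q.
τ₁ = 19.8/1.07 = 18.505 s; τ₂ = 7.11/1.07 = 6.6449 s.
Tank 1: C₁ = C_in(1 − e^(−t/τ₁)). Tank 2 (τ₁ ≠ τ₂): C₂ = C_in[1 − (τ₁ e^(−t/τ₁) − τ₂ e^(−t/τ₂))/(τ₁ − τ₂)].
At t = 50.5: e^(−t/τ₁) = 0.065282, e^(−t/τ₂) = 0.00050052.
C₂ = 1.23·[1 − (18.505·0.065282 − 6.6449·0.00050052)/(11.860)] = 1.23·0.89842 = 1.1051 g/L.

1.11 g/L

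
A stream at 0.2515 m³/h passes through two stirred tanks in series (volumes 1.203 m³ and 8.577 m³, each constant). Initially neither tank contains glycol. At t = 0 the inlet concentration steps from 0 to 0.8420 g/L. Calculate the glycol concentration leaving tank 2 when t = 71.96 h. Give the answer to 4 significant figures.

Each tank obeys Vᵢ dCᵢ/dt = Q(Cᵢ₋₁ − Cᵢ), so τᵢ = Vᵢ/Q.
τ₁ = 1.203/0.2515 = 4.78330 h; τ₂ = 8.577/0.2515 = 34.1034 h.
Solving the cascade with C₁(0)=C₂(0)=0 gives C₂(t) = C_in[1 − (τ₁ e^(−t/τ₁) − τ₂ e^(−t/τ₂))/(τ₁ − τ₂)].
At t = 71.96: e^(−t/τ₁) = 2.92732e-07, e^(−t/τ₂) = 0.121231.
C₂ = 0.8420·[1 − (4.78330·2.92732e-07 − 34.1034·0.121231)/(-29.3201)] = 0.8420·0.858991 = 0.723270 g/L.

0.7233 g/L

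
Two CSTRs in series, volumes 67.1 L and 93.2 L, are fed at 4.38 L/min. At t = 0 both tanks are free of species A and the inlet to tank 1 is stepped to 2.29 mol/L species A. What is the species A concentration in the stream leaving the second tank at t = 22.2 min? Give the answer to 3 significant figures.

Species balance on tank i: dCᵢ/dt = (Cᵢ₋₁ − Cᵢ)/τᵢ with τᵢ = Vᵢ/Q.
τ₁ = 67.1/4.38 = 15.320 min; τ₂ = 93.2/4.38 = 21.279 min.
Tank 1: C₁ = C_in(1 − e^(−t/τ₁)). Tank 2 (τ₁ ≠ τ₂): C₂ = C_in[1 − (τ₁ e^(−t/τ₁) − τ₂ e^(−t/τ₂))/(τ₁ − τ₂)].
At t = 22.2: e^(−t/τ₁) = 0.23478, e^(−t/τ₂) = 0.35229.
C₂ = 2.29·[1 − (15.320·0.23478 − 21.279·0.35229)/(-5.9589)] = 2.29·0.34560 = 0.79143 mol/L.

0.791 mol/L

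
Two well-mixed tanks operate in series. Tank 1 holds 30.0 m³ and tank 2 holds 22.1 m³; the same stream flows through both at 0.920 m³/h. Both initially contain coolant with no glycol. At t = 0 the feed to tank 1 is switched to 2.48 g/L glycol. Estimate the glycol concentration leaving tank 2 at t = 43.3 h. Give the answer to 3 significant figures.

Each tank obeys Vᵢ dCᵢ/dt = Q(Cᵢ₋₁ − Cᵢ), so τᵢ = Vᵢ/Q.
τ₁ = 30.0/0.920 = 32.609 h; τ₂ = 22.1/0.920 = 24.022 h.
Solving the cascade with C₁(0)=C₂(0)=0 gives C₂(t) = C_in[1 − (τ₁ e^(−t/τ₁) − τ₂ e^(−t/τ₂))/(τ₁ − τ₂)].
At t = 43.3: e^(−t/τ₁) = 0.26504, e^(−t/τ₂) = 0.16488.
C₂ = 2.48·[1 − (32.609·0.26504 − 24.022·0.16488)/(8.5870)] = 2.48·0.45476 = 1.1278 g/L.

1.13 g/L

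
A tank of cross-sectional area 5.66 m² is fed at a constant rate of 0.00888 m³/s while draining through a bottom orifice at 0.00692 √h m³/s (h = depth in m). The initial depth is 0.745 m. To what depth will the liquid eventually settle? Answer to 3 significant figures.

1.65 m

Level balance: A dh/dt = 0.00888 − 0.00692 √h. Setting dh/dt = 0:
Q_in = 0.00692 √h_ss ⇒ √h_ss = 0.00888/0.00692 = 1.2832.
h_ss = 1.2832² = 1.6467 m. (Since h₀ = 0.745 m < h_ss, the level will rise toward this value.)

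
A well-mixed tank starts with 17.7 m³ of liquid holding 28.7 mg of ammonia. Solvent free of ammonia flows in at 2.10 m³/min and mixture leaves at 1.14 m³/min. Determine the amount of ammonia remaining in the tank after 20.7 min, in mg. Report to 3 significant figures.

Let m(t) be the amount of ammonia. Volume: V(t) = V₀ + (Q_in − Q_out) t = 17.7 + 0.96000 t; V(20.7) = 37.572 m³.
No ammonia enters, so dm/dt = −Q_out · (m/V).
Separate: dm/m = −Q_out dt/V(t) ⇒ ln(m/m₀) = −(Q_out/(Q_in−Q_out)) ln(V/V₀).
m = m₀ (V₀/V)^(Q_out/(Q_in−Q_out)) = 28.7 × (17.7/37.572)^(1.1875) = 11.741 mg.

11.7 mg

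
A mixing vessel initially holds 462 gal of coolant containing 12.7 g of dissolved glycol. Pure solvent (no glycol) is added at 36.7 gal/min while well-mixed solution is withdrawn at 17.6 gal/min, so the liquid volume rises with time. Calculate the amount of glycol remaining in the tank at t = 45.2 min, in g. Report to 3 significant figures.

4.81 g

Let m(t) be the amount of glycol. Volume: V(t) = V₀ + (Q_in − Q_out) t = 462 + 19.100 t; V(45.2) = 1325.3 gal.
Species balance (pure solvent in): dm/dt = −Q_out · m/V(t).
Separate: dm/m = −Q_out dt/V(t) ⇒ ln(m/m₀) = −(Q_out/(Q_in−Q_out)) ln(V/V₀).
m = m₀ (V₀/V)^(Q_out/(Q_in−Q_out)) = 12.7 × (462/1325.3)^(0.92147) = 4.8091 g.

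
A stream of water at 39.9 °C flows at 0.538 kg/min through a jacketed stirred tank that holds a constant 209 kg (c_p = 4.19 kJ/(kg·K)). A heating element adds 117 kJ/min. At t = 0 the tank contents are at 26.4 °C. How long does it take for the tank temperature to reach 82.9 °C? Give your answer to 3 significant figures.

M c_p dT/dt = ṁ c_p (T_in − T) + Q̇.
τ = M/ṁ = 388.48 min; T_ss = T_in + Q̇/(ṁ c_p) = 91.803 °C.
T(t) = T_ss + (T₀ − T_ss) e^(−t/τ). Set T = 82.9:
e^(−t/τ) = (82.9 − 91.803)/(26.4 − 91.803) = 0.13612
t = −388.48 · ln(0.13612) = 774.70 min.

775 min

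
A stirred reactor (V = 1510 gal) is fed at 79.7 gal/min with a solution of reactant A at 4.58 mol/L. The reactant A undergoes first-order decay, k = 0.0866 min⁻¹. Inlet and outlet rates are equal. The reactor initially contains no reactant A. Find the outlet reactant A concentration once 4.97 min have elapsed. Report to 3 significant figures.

0.867 mol/L

Species balance: V dC/dt = Q C_in − Q C − k V C.
dC/dt = (Q/V) C_in − (Q/V + k) C; effective rate a = Q/V + k = 0.052781 + 0.0866 = 0.13938 min⁻¹.
C_ss = Q C_in/(Q + kV) = 1.7344 mol/L; C(t) = C_ss + (C₀ − C_ss) e^(−a t).
C(4.97) = 1.7344 + (-1.7344)·e^(−0.13938·4.97) = 1.7344 + (-1.7344)·0.50021 = 0.86682 mol/L.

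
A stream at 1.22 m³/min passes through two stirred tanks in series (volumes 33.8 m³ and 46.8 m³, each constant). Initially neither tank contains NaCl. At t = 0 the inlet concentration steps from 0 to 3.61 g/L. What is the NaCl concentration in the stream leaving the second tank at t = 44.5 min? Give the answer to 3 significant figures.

Each tank obeys Vᵢ dCᵢ/dt = Q(Cᵢ₋₁ − Cᵢ), so τᵢ = Vᵢ/Q.
τ₁ = 33.8/1.22 = 27.705 min; τ₂ = 46.8/1.22 = 38.361 min.
Solving the cascade with C₁(0)=C₂(0)=0 gives C₂(t) = C_in[1 − (τ₁ e^(−t/τ₁) − τ₂ e^(−t/τ₂))/(τ₁ − τ₂)].
At t = 44.5: e^(−t/τ₁) = 0.20065, e^(−t/τ₂) = 0.31347.
C₂ = 3.61·[1 − (27.705·0.20065 − 38.361·0.31347)/(-10.656)] = 3.61·0.39318 = 1.4194 g/L.

1.42 g/L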